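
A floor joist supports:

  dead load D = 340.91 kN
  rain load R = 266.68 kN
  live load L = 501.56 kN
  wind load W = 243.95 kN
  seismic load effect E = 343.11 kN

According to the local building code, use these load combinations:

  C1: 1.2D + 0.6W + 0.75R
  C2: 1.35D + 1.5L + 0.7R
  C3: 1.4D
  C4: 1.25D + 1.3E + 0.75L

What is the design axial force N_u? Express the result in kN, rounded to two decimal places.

C1: 1.2(340.91) + 0.6(243.95) + 0.75(266.68) = 755.47
C2: 1.35(340.91) + 1.5(501.56) + 0.7(266.68) = 1399.24
C3: 1.4(340.91) = 477.27
C4: 1.25(340.91) + 1.3(343.11) + 0.75(501.56) = 1248.35
Maximum is from combination 2.

1399.24 kN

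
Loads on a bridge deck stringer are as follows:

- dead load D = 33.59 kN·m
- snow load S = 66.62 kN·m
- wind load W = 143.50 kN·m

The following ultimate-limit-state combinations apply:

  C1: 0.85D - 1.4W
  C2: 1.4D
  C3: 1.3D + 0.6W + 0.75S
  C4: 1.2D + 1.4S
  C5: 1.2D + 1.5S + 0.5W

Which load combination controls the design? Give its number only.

Combination 5

C1: 0.85(33.59) - 1.4(143.50) = 28.55 - 200.90 = -172.35
C2: 1.4(33.59) = 47.03
C3: 1.3(33.59) + 0.6(143.50) + 0.75(66.62) = 179.73
C4: 1.2(33.59) + 1.4(66.62) = 40.31 + 93.27 = 133.58
C5: 1.2(33.59) + 1.5(66.62) + 0.5(143.50) = 40.31 + 99.93 + 71.75 = 211.99
The largest value is 211.99 kN·m from combination 5.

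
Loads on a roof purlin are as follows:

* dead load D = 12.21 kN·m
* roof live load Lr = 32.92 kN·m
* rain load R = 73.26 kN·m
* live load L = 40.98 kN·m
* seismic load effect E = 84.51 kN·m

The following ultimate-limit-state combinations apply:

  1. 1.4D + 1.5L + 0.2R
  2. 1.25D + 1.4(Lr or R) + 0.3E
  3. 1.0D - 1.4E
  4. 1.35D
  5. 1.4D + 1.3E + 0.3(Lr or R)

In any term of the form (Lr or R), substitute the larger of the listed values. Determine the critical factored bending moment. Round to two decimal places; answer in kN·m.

(Lr or R) → R = 73.26 kN·m.
1. 1.4(12.21) + 1.5(40.98) + 0.2(73.26) = 93.22
2. 1.25(12.21) + 1.4(73.26) + 0.3(84.51) = 143.18
3. 1.0(12.21) - 1.4(84.51) = 12.21 - 118.31 = -106.10
4. 1.35(12.21) = 16.48
5. 1.4(12.21) + 1.3(84.51) + 0.3(73.26) = 148.94
Combination 5 governs: M_u = 148.94 kN·m.

148.94 kN·m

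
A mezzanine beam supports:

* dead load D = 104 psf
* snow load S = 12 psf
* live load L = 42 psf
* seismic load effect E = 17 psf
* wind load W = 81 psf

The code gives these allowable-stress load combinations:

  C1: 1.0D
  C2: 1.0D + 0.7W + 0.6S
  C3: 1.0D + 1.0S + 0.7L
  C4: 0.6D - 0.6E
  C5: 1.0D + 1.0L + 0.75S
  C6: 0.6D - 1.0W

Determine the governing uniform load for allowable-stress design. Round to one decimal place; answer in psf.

167.9 psf

C1: 1.0(104) = 104.0
C2: 1.0(104) + 0.7(81) + 0.6(12) = 167.9
C3: 1.0(104) + 1.0(12) + 0.7(42) = 145.4
C4: 0.6(104) - 0.6(17) = 52.2
C5: 1.0(104) + 1.0(42) + 0.75(12) = 155.0
C6: 0.6(104) - 1.0(81) = -18.6
Combination 2 governs: q = 167.9 psf.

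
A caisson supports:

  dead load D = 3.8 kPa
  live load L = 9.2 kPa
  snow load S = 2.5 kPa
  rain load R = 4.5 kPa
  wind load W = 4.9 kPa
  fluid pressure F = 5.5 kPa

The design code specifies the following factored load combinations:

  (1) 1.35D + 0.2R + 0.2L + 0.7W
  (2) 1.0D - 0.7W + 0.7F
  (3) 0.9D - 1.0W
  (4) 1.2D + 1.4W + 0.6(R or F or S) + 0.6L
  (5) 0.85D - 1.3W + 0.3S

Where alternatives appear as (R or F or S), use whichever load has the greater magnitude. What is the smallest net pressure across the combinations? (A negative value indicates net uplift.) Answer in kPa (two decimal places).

(R or F or S) → F = 5.5 kPa.
(1) 1.35(3.8) + 0.2(4.5) + 0.2(9.2) + 0.7(4.9) = 5.13 + 0.90 + 1.84 + 3.43 = 11.30
(2) 1.0(3.8) - 0.7(4.9) + 0.7(5.5) = 3.80 - 3.43 + 3.85 = 4.22
(3) 0.9(3.8) - 1.0(4.9) = 3.42 - 4.90 = -1.48
(4) 1.2(3.8) + 1.4(4.9) + 0.6(5.5) + 0.6(9.2) = 4.56 + 6.86 + 3.30 + 5.52 = 20.24
(5) 0.85(3.8) - 1.3(4.9) + 0.3(2.5) = 3.23 - 6.37 + 0.75 = -2.39
Combination 5 gives the minimum: -2.39 kPa.

-2.39 kPa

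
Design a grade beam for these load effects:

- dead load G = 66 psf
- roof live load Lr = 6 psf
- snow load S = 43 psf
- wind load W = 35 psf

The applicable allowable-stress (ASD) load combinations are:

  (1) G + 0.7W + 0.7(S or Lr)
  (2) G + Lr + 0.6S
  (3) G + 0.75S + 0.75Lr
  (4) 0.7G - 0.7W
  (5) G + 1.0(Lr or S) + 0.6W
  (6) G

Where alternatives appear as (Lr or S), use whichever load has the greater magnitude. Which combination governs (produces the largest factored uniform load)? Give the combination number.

(S or Lr) → S = 43 psf; (Lr or S) → S = 43 psf.
(1) 1.0(66) + 0.7(35) + 0.7(43) = 66.00 + 24.50 + 30.10 = 120.60
(2) 1.0(66) + 1.0(6) + 0.6(43) = 66.00 + 6.00 + 25.80 = 97.80
(3) 1.0(66) + 0.75(43) + 0.75(6) = 66.00 + 32.25 + 4.50 = 102.75
(4) 0.7(66) - 0.7(35) = 46.20 - 24.50 = 21.70
(5) 1.0(66) + 1.0(43) + 0.6(35) = 66.00 + 43.00 + 21.00 = 130.00
(6) 1.0(66) = 66.00
The largest value is 130.00 psf from combination 5.

Combination 5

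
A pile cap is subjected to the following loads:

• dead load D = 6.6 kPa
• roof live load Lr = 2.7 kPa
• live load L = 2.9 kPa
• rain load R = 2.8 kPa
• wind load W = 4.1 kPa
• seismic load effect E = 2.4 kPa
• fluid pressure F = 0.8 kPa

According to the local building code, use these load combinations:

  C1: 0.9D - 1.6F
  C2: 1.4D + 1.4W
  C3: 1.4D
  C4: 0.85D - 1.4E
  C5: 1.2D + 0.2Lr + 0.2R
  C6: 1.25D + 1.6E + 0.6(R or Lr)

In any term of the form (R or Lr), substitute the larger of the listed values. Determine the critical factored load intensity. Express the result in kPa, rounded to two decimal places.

14.98 kPa

(R or Lr) → R = 2.8 kPa.
C1: 0.9(6.6) - 1.6(0.8) = 5.94 - 1.28 = 4.66
C2: 1.4(6.6) + 1.4(4.1) = 9.24 + 5.74 = 14.98
C3: 1.4(6.6) = 9.24
C4: 0.85(6.6) - 1.4(2.4) = 5.61 - 3.36 = 2.25
C5: 1.2(6.6) + 0.2(2.7) + 0.2(2.8) = 7.92 + 0.54 + 0.56 = 9.02
C6: 1.25(6.6) + 1.6(2.4) + 0.6(2.8) = 8.25 + 3.84 + 1.68 = 13.77
Maximum is from combination 2.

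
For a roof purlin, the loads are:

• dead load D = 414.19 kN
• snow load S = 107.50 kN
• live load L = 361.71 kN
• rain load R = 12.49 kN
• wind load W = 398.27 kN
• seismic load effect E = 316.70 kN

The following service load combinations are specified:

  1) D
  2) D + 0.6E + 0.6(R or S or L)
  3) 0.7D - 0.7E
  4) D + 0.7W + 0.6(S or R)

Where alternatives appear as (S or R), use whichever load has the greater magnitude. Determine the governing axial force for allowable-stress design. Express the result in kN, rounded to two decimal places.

821.24 kN

(R or S or L) → L = 361.71 kN; (S or R) → S = 107.50 kN.
1) 1.0(414.19) = 414.19
2) 1.0(414.19) + 0.6(316.70) + 0.6(361.71) = 414.19 + 190.02 + 217.03 = 821.24
3) 0.7(414.19) - 0.7(316.70) = 289.93 - 221.69 = 68.24
4) 1.0(414.19) + 0.7(398.27) + 0.6(107.50) = 414.19 + 278.79 + 64.50 = 757.48
The controlling combination is 2, giving 821.24 kN.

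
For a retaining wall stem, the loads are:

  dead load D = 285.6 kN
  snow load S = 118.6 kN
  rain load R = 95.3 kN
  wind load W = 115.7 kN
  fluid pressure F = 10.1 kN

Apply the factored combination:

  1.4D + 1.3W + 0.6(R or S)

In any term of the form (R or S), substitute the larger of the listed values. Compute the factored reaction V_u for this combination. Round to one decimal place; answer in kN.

621.4 kN

(R or S) → S = 118.6 kN.
1.4(285.6) + 1.3(115.7) + 0.6(118.6) = 621.4
V_u = 621.4 kN.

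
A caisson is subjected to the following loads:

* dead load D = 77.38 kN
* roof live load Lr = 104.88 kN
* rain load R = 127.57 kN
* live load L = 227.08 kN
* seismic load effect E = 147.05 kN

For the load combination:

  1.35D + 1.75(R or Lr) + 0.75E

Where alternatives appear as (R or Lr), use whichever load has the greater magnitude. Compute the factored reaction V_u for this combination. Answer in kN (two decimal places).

(R or Lr) → R = 127.57 kN.
1.35(77.38) + 1.75(127.57) + 0.75(147.05) = 438.00
V_u = 438.00 kN.

438.00 kN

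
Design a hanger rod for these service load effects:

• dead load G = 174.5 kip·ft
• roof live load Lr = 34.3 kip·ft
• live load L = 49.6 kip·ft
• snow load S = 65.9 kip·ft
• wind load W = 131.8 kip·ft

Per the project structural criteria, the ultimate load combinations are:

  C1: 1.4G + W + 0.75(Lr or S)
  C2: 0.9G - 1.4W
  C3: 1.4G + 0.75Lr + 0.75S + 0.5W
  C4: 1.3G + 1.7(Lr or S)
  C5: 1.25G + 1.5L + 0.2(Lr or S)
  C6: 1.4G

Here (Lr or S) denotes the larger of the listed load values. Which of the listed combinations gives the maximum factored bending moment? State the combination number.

Combination 1

(Lr or S) → S = 65.9 kip·ft.
C1: 1.4(174.5) + 1.0(131.8) + 0.75(65.9) = 425.5
C2: 0.9(174.5) - 1.4(131.8) = -27.5
C3: 1.4(174.5) + 0.75(34.3) + 0.75(65.9) + 0.5(131.8) = 385.4
C4: 1.3(174.5) + 1.7(65.9) = 338.9
C5: 1.25(174.5) + 1.5(49.6) + 0.2(65.9) = 305.7
C6: 1.4(174.5) = 244.3
The largest value is 425.5 kip·ft from combination 1.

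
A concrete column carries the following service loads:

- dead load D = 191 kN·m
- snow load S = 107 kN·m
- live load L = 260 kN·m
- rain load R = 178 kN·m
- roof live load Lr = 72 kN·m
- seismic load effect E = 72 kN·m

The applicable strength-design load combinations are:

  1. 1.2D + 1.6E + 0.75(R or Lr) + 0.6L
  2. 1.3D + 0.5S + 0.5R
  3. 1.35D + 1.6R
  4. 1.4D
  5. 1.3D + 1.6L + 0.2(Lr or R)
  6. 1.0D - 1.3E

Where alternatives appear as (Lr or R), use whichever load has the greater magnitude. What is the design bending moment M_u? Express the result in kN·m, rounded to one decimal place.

699.9 kN·m

(R or Lr) → R = 178 kN·m; (Lr or R) → R = 178 kN·m.
1. 1.2(191) + 1.6(72) + 0.75(178) + 0.6(260) = 229.2 + 115.2 + 133.5 + 156.0 = 633.9
2. 1.3(191) + 0.5(107) + 0.5(178) = 248.3 + 53.5 + 89.0 = 390.8
3. 1.35(191) + 1.6(178) = 257.9 + 284.8 = 542.7
4. 1.4(191) = 267.4
5. 1.3(191) + 1.6(260) + 0.2(178) = 248.3 + 416.0 + 35.6 = 699.9
6. 1.0(191) - 1.3(72) = 191.0 - 93.6 = 97.4
The controlling combination is 5, giving 699.9 kN·m.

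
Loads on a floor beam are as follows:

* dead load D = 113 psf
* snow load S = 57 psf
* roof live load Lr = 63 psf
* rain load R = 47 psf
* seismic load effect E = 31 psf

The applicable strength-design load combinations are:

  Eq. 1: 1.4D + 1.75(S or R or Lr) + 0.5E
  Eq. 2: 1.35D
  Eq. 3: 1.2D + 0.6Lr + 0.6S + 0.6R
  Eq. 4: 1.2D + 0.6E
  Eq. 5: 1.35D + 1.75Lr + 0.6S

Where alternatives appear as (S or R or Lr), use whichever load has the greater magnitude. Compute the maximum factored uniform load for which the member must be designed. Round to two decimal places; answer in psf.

297.00 psf

(S or R or Lr) → Lr = 63 psf.
Eq. 1: 1.4(113) + 1.75(63) + 0.5(31) = 283.95
Eq. 2: 1.35(113) = 152.55
Eq. 3: 1.2(113) + 0.6(63) + 0.6(57) + 0.6(47) = 235.80
Eq. 4: 1.2(113) + 0.6(31) = 154.20
Eq. 5: 1.35(113) + 1.75(63) + 0.6(57) = 297.00
Maximum is from combination 5.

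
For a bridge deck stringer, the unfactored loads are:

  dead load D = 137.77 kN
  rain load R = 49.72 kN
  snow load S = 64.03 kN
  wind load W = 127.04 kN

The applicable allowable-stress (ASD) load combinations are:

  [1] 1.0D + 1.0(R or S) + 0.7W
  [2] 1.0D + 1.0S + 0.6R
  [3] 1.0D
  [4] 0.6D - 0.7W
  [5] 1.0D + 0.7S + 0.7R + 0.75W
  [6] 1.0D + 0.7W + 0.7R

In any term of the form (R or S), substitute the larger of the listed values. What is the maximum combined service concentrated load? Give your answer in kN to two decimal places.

(R or S) → S = 64.03 kN.
[1] 1.0(137.77) + 1.0(64.03) + 0.7(127.04) = 290.73
[2] 1.0(137.77) + 1.0(64.03) + 0.6(49.72) = 231.63
[3] 1.0(137.77) = 137.77
[4] 0.6(137.77) - 0.7(127.04) = -6.27
[5] 1.0(137.77) + 0.7(64.03) + 0.7(49.72) + 0.75(127.04) = 312.68
[6] 1.0(137.77) + 0.7(127.04) + 0.7(49.72) = 261.50
Combination 5 governs: P = 312.68 kN.

312.68 kN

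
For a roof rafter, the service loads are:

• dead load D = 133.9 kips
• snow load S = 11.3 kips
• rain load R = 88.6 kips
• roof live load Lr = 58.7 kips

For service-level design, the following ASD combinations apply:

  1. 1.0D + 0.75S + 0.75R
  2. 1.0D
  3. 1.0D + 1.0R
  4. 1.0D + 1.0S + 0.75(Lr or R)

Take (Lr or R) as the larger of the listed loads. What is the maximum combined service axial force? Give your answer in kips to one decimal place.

222.5 kips

(Lr or R) → R = 88.6 kips.
1. 1.0(133.9) + 0.75(11.3) + 0.75(88.6) = 208.8
2. 1.0(133.9) = 133.9
3. 1.0(133.9) + 1.0(88.6) = 133.9 + 88.6 = 222.5
4. 1.0(133.9) + 1.0(11.3) + 0.75(88.6) = 133.9 + 11.3 + 66.5 = 211.7
Combination 3 governs: P = 222.5 kips.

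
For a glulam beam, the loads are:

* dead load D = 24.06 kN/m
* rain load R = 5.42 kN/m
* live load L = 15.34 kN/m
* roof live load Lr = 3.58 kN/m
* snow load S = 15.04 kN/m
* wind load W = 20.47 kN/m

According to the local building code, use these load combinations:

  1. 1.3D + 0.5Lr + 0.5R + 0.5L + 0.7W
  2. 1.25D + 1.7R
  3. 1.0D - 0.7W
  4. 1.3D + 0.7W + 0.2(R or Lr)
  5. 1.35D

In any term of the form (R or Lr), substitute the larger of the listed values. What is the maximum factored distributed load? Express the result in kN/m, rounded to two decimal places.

57.78 kN/m

(R or Lr) → R = 5.42 kN/m.
1. 1.3(24.06) + 0.5(3.58) + 0.5(5.42) + 0.5(15.34) + 0.7(20.47) = 31.28 + 1.79 + 2.71 + 7.67 + 14.33 = 57.78
2. 1.25(24.06) + 1.7(5.42) = 30.08 + 9.21 = 39.29
3. 1.0(24.06) - 0.7(20.47) = 24.06 - 14.33 = 9.73
4. 1.3(24.06) + 0.7(20.47) + 0.2(5.42) = 31.28 + 14.33 + 1.08 = 46.69
5. 1.35(24.06) = 32.48
The controlling combination is 1, giving 57.78 kN/m.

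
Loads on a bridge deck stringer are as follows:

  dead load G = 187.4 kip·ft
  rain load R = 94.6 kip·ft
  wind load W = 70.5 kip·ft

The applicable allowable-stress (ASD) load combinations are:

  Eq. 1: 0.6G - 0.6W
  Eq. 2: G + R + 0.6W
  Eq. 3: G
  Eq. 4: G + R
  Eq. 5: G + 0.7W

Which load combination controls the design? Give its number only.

Combination 2

Eq. 1: 0.6(187.4) - 0.6(70.5) = 112.44 - 42.30 = 70.14
Eq. 2: 1.0(187.4) + 1.0(94.6) + 0.6(70.5) = 187.40 + 94.60 + 42.30 = 324.30
Eq. 3: 1.0(187.4) = 187.40
Eq. 4: 1.0(187.4) + 1.0(94.6) = 187.40 + 94.60 = 282.00
Eq. 5: 1.0(187.4) + 0.7(70.5) = 187.40 + 49.35 = 236.75
The largest value is 324.30 kip·ft from combination 2.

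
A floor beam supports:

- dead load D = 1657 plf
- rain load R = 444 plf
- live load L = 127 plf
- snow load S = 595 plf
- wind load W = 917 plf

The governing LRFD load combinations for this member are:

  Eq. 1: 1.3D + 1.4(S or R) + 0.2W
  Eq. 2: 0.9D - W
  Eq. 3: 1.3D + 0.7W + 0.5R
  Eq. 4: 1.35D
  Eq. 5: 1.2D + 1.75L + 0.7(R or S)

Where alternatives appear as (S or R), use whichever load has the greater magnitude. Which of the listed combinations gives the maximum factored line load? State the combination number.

Combination 1

(S or R) → S = 595 plf; (R or S) → S = 595 plf.
Eq. 1: 1.3(1657) + 1.4(595) + 0.2(917) = 2154.10 + 833.00 + 183.40 = 3170.50
Eq. 2: 0.9(1657) - 1.0(917) = 1491.30 - 917.00 = 574.30
Eq. 3: 1.3(1657) + 0.7(917) + 0.5(444) = 2154.10 + 641.90 + 222.00 = 3018.00
Eq. 4: 1.35(1657) = 2236.95
Eq. 5: 1.2(1657) + 1.75(127) + 0.7(595) = 1988.40 + 222.25 + 416.50 = 2627.15
The largest value is 3170.50 plf from combination 1.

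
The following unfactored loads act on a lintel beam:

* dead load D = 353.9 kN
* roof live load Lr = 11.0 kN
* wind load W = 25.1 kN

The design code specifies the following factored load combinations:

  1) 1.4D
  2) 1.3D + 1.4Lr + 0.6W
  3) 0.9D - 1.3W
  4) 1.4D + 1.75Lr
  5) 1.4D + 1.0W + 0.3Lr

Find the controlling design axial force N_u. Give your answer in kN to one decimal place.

1) 1.4(353.9) = 495.5
2) 1.3(353.9) + 1.4(11.0) + 0.6(25.1) = 490.5
3) 0.9(353.9) - 1.3(25.1) = 318.5 - 32.6 = 285.9
4) 1.4(353.9) + 1.75(11.0) = 514.7
5) 1.4(353.9) + 1.0(25.1) + 0.3(11.0) = 495.5 + 25.1 + 3.3 = 523.9
Combination 5 governs: N_u = 523.9 kN.

523.9 kN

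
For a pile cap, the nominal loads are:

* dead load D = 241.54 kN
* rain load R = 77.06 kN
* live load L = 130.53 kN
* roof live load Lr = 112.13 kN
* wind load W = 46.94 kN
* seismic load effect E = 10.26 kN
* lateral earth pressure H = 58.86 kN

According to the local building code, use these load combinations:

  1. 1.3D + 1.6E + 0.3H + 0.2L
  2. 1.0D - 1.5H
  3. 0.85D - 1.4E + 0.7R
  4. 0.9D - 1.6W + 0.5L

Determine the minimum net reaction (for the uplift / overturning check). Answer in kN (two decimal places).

1. 1.3(241.54) + 1.6(10.26) + 0.3(58.86) + 0.2(130.53) = 374.18
2. 1.0(241.54) - 1.5(58.86) = 153.25
3. 0.85(241.54) - 1.4(10.26) + 0.7(77.06) = 244.89
4. 0.9(241.54) - 1.6(46.94) + 0.5(130.53) = 207.55
Combination 2 gives the minimum: 153.25 kN.

153.25 kN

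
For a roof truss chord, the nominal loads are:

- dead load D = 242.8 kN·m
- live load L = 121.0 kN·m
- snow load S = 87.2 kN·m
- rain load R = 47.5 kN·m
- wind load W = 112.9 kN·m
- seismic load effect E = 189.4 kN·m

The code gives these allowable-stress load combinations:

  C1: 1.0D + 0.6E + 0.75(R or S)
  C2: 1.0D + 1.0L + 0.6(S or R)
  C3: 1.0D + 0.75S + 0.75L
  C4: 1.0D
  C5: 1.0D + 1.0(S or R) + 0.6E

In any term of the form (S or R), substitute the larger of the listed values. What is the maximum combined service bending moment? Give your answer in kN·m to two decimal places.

443.64 kN·m

(R or S) → S = 87.2 kN·m; (S or R) → S = 87.2 kN·m.
C1: 1.0(242.8) + 0.6(189.4) + 0.75(87.2) = 242.80 + 113.64 + 65.40 = 421.84
C2: 1.0(242.8) + 1.0(121.0) + 0.6(87.2) = 242.80 + 121.00 + 52.32 = 416.12
C3: 1.0(242.8) + 0.75(87.2) + 0.75(121.0) = 242.80 + 65.40 + 90.75 = 398.95
C4: 1.0(242.8) = 242.80
C5: 1.0(242.8) + 1.0(87.2) + 0.6(189.4) = 242.80 + 87.20 + 113.64 = 443.64
Maximum is from combination 5.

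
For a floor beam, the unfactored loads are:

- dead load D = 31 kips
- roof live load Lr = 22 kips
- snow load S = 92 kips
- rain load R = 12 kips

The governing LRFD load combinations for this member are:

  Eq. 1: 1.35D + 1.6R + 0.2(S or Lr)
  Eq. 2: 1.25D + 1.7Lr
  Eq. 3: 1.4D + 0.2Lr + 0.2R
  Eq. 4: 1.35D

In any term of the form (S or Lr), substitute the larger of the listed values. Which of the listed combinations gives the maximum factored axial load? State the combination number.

(S or Lr) → S = 92 kips.
Eq. 1: 1.35(31) + 1.6(12) + 0.2(92) = 41.85 + 19.20 + 18.40 = 79.45
Eq. 2: 1.25(31) + 1.7(22) = 38.75 + 37.40 = 76.15
Eq. 3: 1.4(31) + 0.2(22) + 0.2(12) = 43.40 + 4.40 + 2.40 = 50.20
Eq. 4: 1.35(31) = 41.85
The largest value is 79.45 kips from combination 1.

Combination 1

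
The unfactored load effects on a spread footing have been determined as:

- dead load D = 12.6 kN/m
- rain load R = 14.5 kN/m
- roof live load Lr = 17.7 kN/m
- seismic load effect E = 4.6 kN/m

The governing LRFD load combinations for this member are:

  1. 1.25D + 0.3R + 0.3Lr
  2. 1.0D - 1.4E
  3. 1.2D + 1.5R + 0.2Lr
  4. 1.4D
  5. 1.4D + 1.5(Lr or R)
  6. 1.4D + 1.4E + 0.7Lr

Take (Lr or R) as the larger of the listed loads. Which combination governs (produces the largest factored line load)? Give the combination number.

(Lr or R) → Lr = 17.7 kN/m.
1. 1.25(12.6) + 0.3(14.5) + 0.3(17.7) = 15.75 + 4.35 + 5.31 = 25.41
2. 1.0(12.6) - 1.4(4.6) = 12.60 - 6.44 = 6.16
3. 1.2(12.6) + 1.5(14.5) + 0.2(17.7) = 15.12 + 21.75 + 3.54 = 40.41
4. 1.4(12.6) = 17.64
5. 1.4(12.6) + 1.5(17.7) = 17.64 + 26.55 = 44.19
6. 1.4(12.6) + 1.4(4.6) + 0.7(17.7) = 17.64 + 6.44 + 12.39 = 36.47
The largest value is 44.19 kN/m from combination 5.

Combination 5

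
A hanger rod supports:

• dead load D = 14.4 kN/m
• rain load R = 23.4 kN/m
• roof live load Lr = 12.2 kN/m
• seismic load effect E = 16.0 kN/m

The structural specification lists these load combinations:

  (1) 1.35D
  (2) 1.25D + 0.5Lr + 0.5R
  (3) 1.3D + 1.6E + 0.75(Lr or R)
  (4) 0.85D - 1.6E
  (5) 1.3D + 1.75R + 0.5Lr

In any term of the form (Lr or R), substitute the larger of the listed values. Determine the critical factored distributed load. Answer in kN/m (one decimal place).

65.8 kN/m

(Lr or R) → R = 23.4 kN/m.
(1) 1.35(14.4) = 19.4
(2) 1.25(14.4) + 0.5(12.2) + 0.5(23.4) = 18.0 + 6.1 + 11.7 = 35.8
(3) 1.3(14.4) + 1.6(16.0) + 0.75(23.4) = 18.7 + 25.6 + 17.6 = 61.9
(4) 0.85(14.4) - 1.6(16.0) = 12.2 - 25.6 = -13.4
(5) 1.3(14.4) + 1.75(23.4) + 0.5(12.2) = 18.7 + 41.0 + 6.1 = 65.8
Maximum is from combination 5.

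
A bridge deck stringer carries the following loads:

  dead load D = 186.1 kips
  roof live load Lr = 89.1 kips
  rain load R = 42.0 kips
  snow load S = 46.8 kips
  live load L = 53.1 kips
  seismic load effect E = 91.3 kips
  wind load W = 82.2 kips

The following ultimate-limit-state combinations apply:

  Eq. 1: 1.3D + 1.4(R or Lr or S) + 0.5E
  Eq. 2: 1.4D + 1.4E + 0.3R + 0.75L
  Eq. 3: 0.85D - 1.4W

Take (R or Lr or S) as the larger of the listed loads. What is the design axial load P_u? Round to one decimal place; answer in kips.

(R or Lr or S) → Lr = 89.1 kips.
Eq. 1: 1.3(186.1) + 1.4(89.1) + 0.5(91.3) = 241.9 + 124.7 + 45.7 = 412.3
Eq. 2: 1.4(186.1) + 1.4(91.3) + 0.3(42.0) + 0.75(53.1) = 440.8
Eq. 3: 0.85(186.1) - 1.4(82.2) = 158.2 - 115.1 = 43.1
Maximum is from combination 2.

440.8 kips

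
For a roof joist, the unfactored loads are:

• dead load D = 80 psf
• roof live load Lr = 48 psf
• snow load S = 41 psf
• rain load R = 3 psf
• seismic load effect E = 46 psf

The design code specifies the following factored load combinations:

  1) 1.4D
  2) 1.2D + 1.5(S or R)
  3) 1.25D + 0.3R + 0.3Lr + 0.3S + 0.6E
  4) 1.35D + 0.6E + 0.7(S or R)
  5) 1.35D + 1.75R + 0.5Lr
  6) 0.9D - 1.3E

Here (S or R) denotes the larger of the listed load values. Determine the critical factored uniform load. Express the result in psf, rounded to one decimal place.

164.3 psf

(S or R) → S = 41 psf.
1) 1.4(80) = 112.0
2) 1.2(80) + 1.5(41) = 96.0 + 61.5 = 157.5
3) 1.25(80) + 0.3(3) + 0.3(48) + 0.3(41) + 0.6(46) = 100.0 + 0.9 + 14.4 + 12.3 + 27.6 = 155.2
4) 1.35(80) + 0.6(46) + 0.7(41) = 108.0 + 27.6 + 28.7 = 164.3
5) 1.35(80) + 1.75(3) + 0.5(48) = 108.0 + 5.3 + 24.0 = 137.3
6) 0.9(80) - 1.3(46) = 72.0 - 59.8 = 12.2
Combination 4 governs: q_u = 164.3 psf.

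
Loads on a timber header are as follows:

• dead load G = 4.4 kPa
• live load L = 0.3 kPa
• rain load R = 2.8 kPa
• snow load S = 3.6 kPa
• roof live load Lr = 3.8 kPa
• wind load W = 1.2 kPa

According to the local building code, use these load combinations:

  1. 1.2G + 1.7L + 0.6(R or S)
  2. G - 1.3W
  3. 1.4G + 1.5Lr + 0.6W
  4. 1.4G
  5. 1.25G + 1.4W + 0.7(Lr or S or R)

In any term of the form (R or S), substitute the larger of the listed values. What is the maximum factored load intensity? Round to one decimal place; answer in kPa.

12.6 kPa

(R or S) → S = 3.6 kPa; (Lr or S or R) → Lr = 3.8 kPa.
1. 1.2(4.4) + 1.7(0.3) + 0.6(3.6) = 5.3 + 0.5 + 2.2 = 8.0
2. 1.0(4.4) - 1.3(1.2) = 4.4 - 1.6 = 2.8
3. 1.4(4.4) + 1.5(3.8) + 0.6(1.2) = 6.2 + 5.7 + 0.7 = 12.6
4. 1.4(4.4) = 6.2
5. 1.25(4.4) + 1.4(1.2) + 0.7(3.8) = 9.8
The controlling combination is 3, giving 12.6 kPa.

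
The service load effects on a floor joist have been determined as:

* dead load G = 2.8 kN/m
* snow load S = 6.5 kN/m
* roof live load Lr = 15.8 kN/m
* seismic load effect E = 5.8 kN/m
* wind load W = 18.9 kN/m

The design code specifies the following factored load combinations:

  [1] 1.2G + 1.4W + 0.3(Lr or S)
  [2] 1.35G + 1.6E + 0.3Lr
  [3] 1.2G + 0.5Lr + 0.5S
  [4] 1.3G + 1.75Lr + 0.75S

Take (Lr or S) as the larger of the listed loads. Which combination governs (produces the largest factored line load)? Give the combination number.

Combination 4

(Lr or S) → Lr = 15.8 kN/m.
[1] 1.2(2.8) + 1.4(18.9) + 0.3(15.8) = 3.36 + 26.46 + 4.74 = 34.56
[2] 1.35(2.8) + 1.6(5.8) + 0.3(15.8) = 3.78 + 9.28 + 4.74 = 17.80
[3] 1.2(2.8) + 0.5(15.8) + 0.5(6.5) = 3.36 + 7.90 + 3.25 = 14.51
[4] 1.3(2.8) + 1.75(15.8) + 0.75(6.5) = 3.64 + 27.65 + 4.88 = 36.17
The largest value is 36.17 kN/m from combination 4.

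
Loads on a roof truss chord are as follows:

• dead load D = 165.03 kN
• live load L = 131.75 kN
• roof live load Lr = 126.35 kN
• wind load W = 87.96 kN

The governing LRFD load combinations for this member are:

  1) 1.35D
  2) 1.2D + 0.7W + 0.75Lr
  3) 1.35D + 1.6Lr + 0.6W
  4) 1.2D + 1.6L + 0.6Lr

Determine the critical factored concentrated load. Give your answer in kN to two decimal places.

484.65 kN

1) 1.35(165.03) = 222.79
2) 1.2(165.03) + 0.7(87.96) + 0.75(126.35) = 354.37
3) 1.35(165.03) + 1.6(126.35) + 0.6(87.96) = 477.73
4) 1.2(165.03) + 1.6(131.75) + 0.6(126.35) = 484.65
Maximum is from combination 4.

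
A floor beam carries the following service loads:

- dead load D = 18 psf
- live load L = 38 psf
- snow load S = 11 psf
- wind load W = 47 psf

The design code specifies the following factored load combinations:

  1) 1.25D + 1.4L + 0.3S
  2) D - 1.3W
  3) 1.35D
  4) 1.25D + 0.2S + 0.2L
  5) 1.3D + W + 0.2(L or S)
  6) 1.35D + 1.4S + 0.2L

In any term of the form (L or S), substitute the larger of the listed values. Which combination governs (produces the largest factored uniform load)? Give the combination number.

(L or S) → L = 38 psf.
1) 1.25(18) + 1.4(38) + 0.3(11) = 22.5 + 53.2 + 3.3 = 79.0
2) 1.0(18) - 1.3(47) = 18.0 - 61.1 = -43.1
3) 1.35(18) = 24.3
4) 1.25(18) + 0.2(11) + 0.2(38) = 22.5 + 2.2 + 7.6 = 32.3
5) 1.3(18) + 1.0(47) + 0.2(38) = 23.4 + 47.0 + 7.6 = 78.0
6) 1.35(18) + 1.4(11) + 0.2(38) = 24.3 + 15.4 + 7.6 = 47.3
The largest value is 79.0 psf from combination 1.

Combination 1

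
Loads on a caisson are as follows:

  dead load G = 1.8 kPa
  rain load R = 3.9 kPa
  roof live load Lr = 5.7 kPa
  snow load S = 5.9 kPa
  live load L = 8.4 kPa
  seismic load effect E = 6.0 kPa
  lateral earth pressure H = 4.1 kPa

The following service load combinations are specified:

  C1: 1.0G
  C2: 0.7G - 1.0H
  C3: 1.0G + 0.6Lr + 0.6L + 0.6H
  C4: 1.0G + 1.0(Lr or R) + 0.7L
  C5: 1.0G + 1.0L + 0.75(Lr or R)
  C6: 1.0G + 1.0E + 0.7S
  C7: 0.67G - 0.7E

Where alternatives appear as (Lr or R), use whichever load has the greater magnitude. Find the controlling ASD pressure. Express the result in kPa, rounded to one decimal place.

(Lr or R) → Lr = 5.7 kPa.
C1: 1.0(1.8) = 1.8
C2: 0.7(1.8) - 1.0(4.1) = 1.3 - 4.1 = -2.8
C3: 1.0(1.8) + 0.6(5.7) + 0.6(8.4) + 0.6(4.1) = 1.8 + 3.4 + 5.0 + 2.5 = 12.7
C4: 1.0(1.8) + 1.0(5.7) + 0.7(8.4) = 1.8 + 5.7 + 5.9 = 13.4
C5: 1.0(1.8) + 1.0(8.4) + 0.75(5.7) = 1.8 + 8.4 + 4.3 = 14.5
C6: 1.0(1.8) + 1.0(6.0) + 0.7(5.9) = 1.8 + 6.0 + 4.1 = 11.9
C7: 0.67(1.8) - 0.7(6.0) = 1.2 - 4.2 = -3.0
The controlling combination is 5, giving 14.5 kPa.

14.5 kPa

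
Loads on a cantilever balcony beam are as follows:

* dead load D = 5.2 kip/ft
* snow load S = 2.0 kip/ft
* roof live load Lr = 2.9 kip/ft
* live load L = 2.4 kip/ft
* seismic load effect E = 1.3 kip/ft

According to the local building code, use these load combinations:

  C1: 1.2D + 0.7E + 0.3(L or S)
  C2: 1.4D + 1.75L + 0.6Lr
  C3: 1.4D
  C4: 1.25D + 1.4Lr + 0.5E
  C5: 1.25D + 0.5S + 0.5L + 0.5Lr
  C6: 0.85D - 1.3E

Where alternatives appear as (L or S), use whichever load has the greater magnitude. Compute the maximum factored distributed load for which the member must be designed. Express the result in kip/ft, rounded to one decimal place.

(L or S) → L = 2.4 kip/ft.
C1: 1.2(5.2) + 0.7(1.3) + 0.3(2.4) = 7.9
C2: 1.4(5.2) + 1.75(2.4) + 0.6(2.9) = 7.3 + 4.2 + 1.7 = 13.2
C3: 1.4(5.2) = 7.3
C4: 1.25(5.2) + 1.4(2.9) + 0.5(1.3) = 11.2
C5: 1.25(5.2) + 0.5(2.0) + 0.5(2.4) + 0.5(2.9) = 6.5 + 1.0 + 1.2 + 1.5 = 10.2
C6: 0.85(5.2) - 1.3(1.3) = 4.4 - 1.7 = 2.7
Maximum is from combination 2.

13.2 kip/ft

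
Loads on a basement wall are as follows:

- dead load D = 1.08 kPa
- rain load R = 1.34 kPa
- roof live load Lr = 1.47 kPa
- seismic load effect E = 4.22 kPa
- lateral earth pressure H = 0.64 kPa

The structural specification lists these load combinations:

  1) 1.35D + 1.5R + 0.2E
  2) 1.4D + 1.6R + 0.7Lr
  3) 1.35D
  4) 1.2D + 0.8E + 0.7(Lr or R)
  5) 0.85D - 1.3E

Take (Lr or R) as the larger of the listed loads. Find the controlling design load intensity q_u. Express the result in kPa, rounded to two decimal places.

(Lr or R) → Lr = 1.47 kPa.
1) 1.35(1.08) + 1.5(1.34) + 0.2(4.22) = 4.31
2) 1.4(1.08) + 1.6(1.34) + 0.7(1.47) = 4.69
3) 1.35(1.08) = 1.46
4) 1.2(1.08) + 0.8(4.22) + 0.7(1.47) = 5.70
5) 0.85(1.08) - 1.3(4.22) = -4.57
Combination 4 governs: q_u = 5.70 kPa.

5.70 kPa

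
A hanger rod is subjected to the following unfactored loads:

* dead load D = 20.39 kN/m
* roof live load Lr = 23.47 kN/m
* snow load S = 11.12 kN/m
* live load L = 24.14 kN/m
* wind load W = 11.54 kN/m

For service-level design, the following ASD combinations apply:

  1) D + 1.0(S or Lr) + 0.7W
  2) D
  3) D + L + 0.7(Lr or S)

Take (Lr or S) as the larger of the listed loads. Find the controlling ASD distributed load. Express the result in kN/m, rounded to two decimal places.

(S or Lr) → Lr = 23.47 kN/m; (Lr or S) → Lr = 23.47 kN/m.
1) 1.0(20.39) + 1.0(23.47) + 0.7(11.54) = 20.39 + 23.47 + 8.08 = 51.94
2) 1.0(20.39) = 20.39
3) 1.0(20.39) + 1.0(24.14) + 0.7(23.47) = 20.39 + 24.14 + 16.43 = 60.96
Combination 3 governs: w = 60.96 kN/m.

60.96 kN/m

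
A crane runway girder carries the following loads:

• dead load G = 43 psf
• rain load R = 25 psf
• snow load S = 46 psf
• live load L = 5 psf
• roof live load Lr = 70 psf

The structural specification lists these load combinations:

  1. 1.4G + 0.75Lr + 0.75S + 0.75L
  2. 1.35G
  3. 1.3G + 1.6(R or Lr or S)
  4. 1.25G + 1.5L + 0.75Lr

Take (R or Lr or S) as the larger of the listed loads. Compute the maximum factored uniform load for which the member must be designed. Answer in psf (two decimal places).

167.90 psf

(R or Lr or S) → Lr = 70 psf.
1. 1.4(43) + 0.75(70) + 0.75(46) + 0.75(5) = 150.95
2. 1.35(43) = 58.05
3. 1.3(43) + 1.6(70) = 167.90
4. 1.25(43) + 1.5(5) + 0.75(70) = 113.75
Combination 3 governs: q_u = 167.90 psf.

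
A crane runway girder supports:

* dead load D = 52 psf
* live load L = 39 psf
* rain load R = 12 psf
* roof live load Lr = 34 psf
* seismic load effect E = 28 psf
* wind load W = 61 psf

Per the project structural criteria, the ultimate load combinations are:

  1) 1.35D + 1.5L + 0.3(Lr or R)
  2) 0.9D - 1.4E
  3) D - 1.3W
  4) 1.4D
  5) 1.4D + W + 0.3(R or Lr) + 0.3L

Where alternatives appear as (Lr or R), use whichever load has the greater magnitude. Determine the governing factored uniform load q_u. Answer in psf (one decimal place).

155.7 psf

(Lr or R) → Lr = 34 psf; (R or Lr) → Lr = 34 psf.
1) 1.35(52) + 1.5(39) + 0.3(34) = 70.2 + 58.5 + 10.2 = 138.9
2) 0.9(52) - 1.4(28) = 46.8 - 39.2 = 7.6
3) 1.0(52) - 1.3(61) = 52.0 - 79.3 = -27.3
4) 1.4(52) = 72.8
5) 1.4(52) + 1.0(61) + 0.3(34) + 0.3(39) = 72.8 + 61.0 + 10.2 + 11.7 = 155.7
Combination 5 governs: q_u = 155.7 psf.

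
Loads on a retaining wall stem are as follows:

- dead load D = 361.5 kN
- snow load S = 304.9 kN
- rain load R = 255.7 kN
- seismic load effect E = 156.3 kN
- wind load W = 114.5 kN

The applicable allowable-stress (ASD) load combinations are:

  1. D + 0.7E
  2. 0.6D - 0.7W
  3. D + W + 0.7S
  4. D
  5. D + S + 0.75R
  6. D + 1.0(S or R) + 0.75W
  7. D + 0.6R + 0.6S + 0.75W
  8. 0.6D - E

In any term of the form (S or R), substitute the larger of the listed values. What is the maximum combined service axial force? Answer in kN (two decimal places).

858.18 kN

(S or R) → S = 304.9 kN.
1. 1.0(361.5) + 0.7(156.3) = 361.50 + 109.41 = 470.91
2. 0.6(361.5) - 0.7(114.5) = 216.90 - 80.15 = 136.75
3. 1.0(361.5) + 1.0(114.5) + 0.7(304.9) = 361.50 + 114.50 + 213.43 = 689.43
4. 1.0(361.5) = 361.50
5. 1.0(361.5) + 1.0(304.9) + 0.75(255.7) = 361.50 + 304.90 + 191.78 = 858.18
6. 1.0(361.5) + 1.0(304.9) + 0.75(114.5) = 361.50 + 304.90 + 85.88 = 752.28
7. 1.0(361.5) + 0.6(255.7) + 0.6(304.9) + 0.75(114.5) = 361.50 + 153.42 + 182.94 + 85.88 = 783.74
8. 0.6(361.5) - 1.0(156.3) = 216.90 - 156.30 = 60.60
Combination 5 governs: N = 858.18 kN.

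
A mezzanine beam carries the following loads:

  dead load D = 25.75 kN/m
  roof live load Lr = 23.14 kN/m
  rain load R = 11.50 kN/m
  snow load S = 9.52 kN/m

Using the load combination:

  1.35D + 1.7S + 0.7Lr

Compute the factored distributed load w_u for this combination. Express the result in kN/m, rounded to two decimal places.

1.35(25.75) + 1.7(9.52) + 0.7(23.14) = 34.76 + 16.18 + 16.20 = 67.14
w_u = 67.14 kN/m.

67.14 kN/m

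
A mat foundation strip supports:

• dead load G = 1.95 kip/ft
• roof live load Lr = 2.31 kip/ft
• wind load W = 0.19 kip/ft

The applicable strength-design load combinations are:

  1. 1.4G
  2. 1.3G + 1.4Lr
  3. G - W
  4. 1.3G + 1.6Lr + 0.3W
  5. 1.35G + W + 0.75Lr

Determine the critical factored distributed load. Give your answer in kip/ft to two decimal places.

6.29 kip/ft

1. 1.4(1.95) = 2.73
2. 1.3(1.95) + 1.4(2.31) = 2.54 + 3.23 = 5.77
3. 1.0(1.95) - 1.0(0.19) = 1.95 - 0.19 = 1.76
4. 1.3(1.95) + 1.6(2.31) + 0.3(0.19) = 6.29
5. 1.35(1.95) + 1.0(0.19) + 0.75(2.31) = 4.56
The controlling combination is 4, giving 6.29 kip/ft.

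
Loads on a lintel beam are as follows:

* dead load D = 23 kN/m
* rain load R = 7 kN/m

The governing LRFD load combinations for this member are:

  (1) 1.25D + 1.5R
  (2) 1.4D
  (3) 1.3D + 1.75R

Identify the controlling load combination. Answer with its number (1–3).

Combination 3

(1) 1.25(23) + 1.5(7) = 39.25
(2) 1.4(23) = 32.20
(3) 1.3(23) + 1.75(7) = 42.15
The largest value is 42.15 kN/m from combination 3.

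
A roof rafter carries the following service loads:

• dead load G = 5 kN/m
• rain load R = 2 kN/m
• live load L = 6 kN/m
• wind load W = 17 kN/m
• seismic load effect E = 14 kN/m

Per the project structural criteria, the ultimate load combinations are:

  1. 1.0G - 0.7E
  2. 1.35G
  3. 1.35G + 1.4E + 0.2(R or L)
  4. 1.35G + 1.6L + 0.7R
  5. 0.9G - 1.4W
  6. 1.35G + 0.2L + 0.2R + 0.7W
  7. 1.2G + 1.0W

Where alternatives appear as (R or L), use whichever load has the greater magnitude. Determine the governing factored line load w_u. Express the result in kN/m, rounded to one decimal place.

(R or L) → L = 6 kN/m.
1. 1.0(5) - 0.7(14) = -4.8
2. 1.35(5) = 6.8
3. 1.35(5) + 1.4(14) + 0.2(6) = 27.6
4. 1.35(5) + 1.6(6) + 0.7(2) = 17.8
5. 0.9(5) - 1.4(17) = -19.3
6. 1.35(5) + 0.2(6) + 0.2(2) + 0.7(17) = 20.3
7. 1.2(5) + 1.0(17) = 23.0
The controlling combination is 3, giving 27.6 kN/m.

27.6 kN/m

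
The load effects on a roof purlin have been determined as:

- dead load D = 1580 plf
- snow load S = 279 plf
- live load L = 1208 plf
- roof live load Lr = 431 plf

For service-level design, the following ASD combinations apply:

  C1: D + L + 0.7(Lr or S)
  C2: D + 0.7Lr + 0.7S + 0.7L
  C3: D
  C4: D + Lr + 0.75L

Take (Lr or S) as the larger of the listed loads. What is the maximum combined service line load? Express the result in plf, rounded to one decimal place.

(Lr or S) → Lr = 431 plf.
C1: 1.0(1580) + 1.0(1208) + 0.7(431) = 1580.0 + 1208.0 + 301.7 = 3089.7
C2: 1.0(1580) + 0.7(431) + 0.7(279) + 0.7(1208) = 1580.0 + 301.7 + 195.3 + 845.6 = 2922.6
C3: 1.0(1580) = 1580.0
C4: 1.0(1580) + 1.0(431) + 0.75(1208) = 1580.0 + 431.0 + 906.0 = 2917.0
The controlling combination is 1, giving 3089.7 plf.

3089.7 plf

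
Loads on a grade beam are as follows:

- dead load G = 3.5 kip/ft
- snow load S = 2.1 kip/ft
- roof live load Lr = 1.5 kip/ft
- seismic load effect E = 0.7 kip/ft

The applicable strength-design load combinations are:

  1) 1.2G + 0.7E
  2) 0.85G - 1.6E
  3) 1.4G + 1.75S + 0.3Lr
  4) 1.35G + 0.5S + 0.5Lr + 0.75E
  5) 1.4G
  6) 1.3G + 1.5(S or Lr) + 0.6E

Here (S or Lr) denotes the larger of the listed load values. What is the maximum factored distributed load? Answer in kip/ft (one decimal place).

9.0 kip/ft

(S or Lr) → S = 2.1 kip/ft.
1) 1.2(3.5) + 0.7(0.7) = 4.2 + 0.5 = 4.7
2) 0.85(3.5) - 1.6(0.7) = 3.0 - 1.1 = 1.9
3) 1.4(3.5) + 1.75(2.1) + 0.3(1.5) = 9.0
4) 1.35(3.5) + 0.5(2.1) + 0.5(1.5) + 0.75(0.7) = 4.7 + 1.1 + 0.8 + 0.5 = 7.1
5) 1.4(3.5) = 4.9
6) 1.3(3.5) + 1.5(2.1) + 0.6(0.7) = 8.1
Maximum is from combination 3.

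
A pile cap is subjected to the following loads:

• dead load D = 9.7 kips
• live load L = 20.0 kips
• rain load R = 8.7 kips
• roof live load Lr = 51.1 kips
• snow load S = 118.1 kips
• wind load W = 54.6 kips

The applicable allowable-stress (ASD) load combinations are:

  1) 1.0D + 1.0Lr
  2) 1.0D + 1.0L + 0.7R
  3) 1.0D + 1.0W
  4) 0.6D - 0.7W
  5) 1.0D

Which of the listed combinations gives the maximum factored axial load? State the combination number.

1) 1.0(9.7) + 1.0(51.1) = 9.70 + 51.10 = 60.80
2) 1.0(9.7) + 1.0(20.0) + 0.7(8.7) = 9.70 + 20.00 + 6.09 = 35.79
3) 1.0(9.7) + 1.0(54.6) = 9.70 + 54.60 = 64.30
4) 0.6(9.7) - 0.7(54.6) = 5.82 - 38.22 = -32.40
5) 1.0(9.7) = 9.70
The largest value is 64.30 kips from combination 3.

Combination 3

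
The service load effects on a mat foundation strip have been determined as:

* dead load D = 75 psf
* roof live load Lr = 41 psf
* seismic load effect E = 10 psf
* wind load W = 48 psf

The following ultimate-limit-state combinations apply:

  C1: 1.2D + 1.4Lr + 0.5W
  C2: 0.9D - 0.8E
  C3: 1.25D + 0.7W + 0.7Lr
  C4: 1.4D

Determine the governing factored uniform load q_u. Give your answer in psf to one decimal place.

C1: 1.2(75) + 1.4(41) + 0.5(48) = 90.0 + 57.4 + 24.0 = 171.4
C2: 0.9(75) - 0.8(10) = 67.5 - 8.0 = 59.5
C3: 1.25(75) + 0.7(48) + 0.7(41) = 93.8 + 33.6 + 28.7 = 156.1
C4: 1.4(75) = 105.0
Maximum is from combination 1.

171.4 psf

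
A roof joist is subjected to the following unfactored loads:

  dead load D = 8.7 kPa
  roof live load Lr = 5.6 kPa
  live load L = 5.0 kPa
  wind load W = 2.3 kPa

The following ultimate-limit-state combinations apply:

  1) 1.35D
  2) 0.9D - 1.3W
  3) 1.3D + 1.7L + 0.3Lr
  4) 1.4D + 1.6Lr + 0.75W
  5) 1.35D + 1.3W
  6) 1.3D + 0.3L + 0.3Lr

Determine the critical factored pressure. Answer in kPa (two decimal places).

22.87 kPa

1) 1.35(8.7) = 11.75
2) 0.9(8.7) - 1.3(2.3) = 7.83 - 2.99 = 4.84
3) 1.3(8.7) + 1.7(5.0) + 0.3(5.6) = 11.31 + 8.50 + 1.68 = 21.49
4) 1.4(8.7) + 1.6(5.6) + 0.75(2.3) = 12.18 + 8.96 + 1.73 = 22.87
5) 1.35(8.7) + 1.3(2.3) = 11.75 + 2.99 = 14.74
6) 1.3(8.7) + 0.3(5.0) + 0.3(5.6) = 11.31 + 1.50 + 1.68 = 14.49
Combination 4 governs: p_u = 22.87 kPa.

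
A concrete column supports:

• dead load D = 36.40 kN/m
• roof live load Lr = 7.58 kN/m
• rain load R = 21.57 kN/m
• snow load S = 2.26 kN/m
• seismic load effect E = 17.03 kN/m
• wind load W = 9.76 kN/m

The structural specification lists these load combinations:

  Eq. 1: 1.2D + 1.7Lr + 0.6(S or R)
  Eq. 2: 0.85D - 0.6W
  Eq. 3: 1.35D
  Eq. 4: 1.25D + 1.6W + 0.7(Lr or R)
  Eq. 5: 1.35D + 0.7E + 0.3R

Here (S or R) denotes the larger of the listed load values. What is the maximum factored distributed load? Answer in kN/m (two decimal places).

76.22 kN/m

(S or R) → R = 21.57 kN/m; (Lr or R) → R = 21.57 kN/m.
Eq. 1: 1.2(36.40) + 1.7(7.58) + 0.6(21.57) = 43.68 + 12.89 + 12.94 = 69.51
Eq. 2: 0.85(36.40) - 0.6(9.76) = 30.94 - 5.86 = 25.08
Eq. 3: 1.35(36.40) = 49.14
Eq. 4: 1.25(36.40) + 1.6(9.76) + 0.7(21.57) = 45.50 + 15.62 + 15.10 = 76.22
Eq. 5: 1.35(36.40) + 0.7(17.03) + 0.3(21.57) = 49.14 + 11.92 + 6.47 = 67.53
The controlling combination is 4, giving 76.22 kN/m.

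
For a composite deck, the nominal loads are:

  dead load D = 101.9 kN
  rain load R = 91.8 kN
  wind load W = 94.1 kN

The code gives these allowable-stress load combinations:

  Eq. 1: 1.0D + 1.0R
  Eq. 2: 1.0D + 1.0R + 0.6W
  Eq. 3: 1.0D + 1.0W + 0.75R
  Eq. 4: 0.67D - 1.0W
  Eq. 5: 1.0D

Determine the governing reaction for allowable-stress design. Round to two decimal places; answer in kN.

264.85 kN

Eq. 1: 1.0(101.9) + 1.0(91.8) = 101.90 + 91.80 = 193.70
Eq. 2: 1.0(101.9) + 1.0(91.8) + 0.6(94.1) = 101.90 + 91.80 + 56.46 = 250.16
Eq. 3: 1.0(101.9) + 1.0(94.1) + 0.75(91.8) = 101.90 + 94.10 + 68.85 = 264.85
Eq. 4: 0.67(101.9) - 1.0(94.1) = 68.27 - 94.10 = -25.83
Eq. 5: 1.0(101.9) = 101.90
Combination 3 governs: V = 264.85 kN.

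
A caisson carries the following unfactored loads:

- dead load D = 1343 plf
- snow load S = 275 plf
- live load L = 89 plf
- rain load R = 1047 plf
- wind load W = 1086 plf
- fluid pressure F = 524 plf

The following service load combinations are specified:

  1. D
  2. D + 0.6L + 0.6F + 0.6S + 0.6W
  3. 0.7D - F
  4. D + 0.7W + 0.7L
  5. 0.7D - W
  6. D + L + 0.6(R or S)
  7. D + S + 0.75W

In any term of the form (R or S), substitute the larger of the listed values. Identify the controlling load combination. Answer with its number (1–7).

Combination 2

(R or S) → R = 1047 plf.
1. 1.0(1343) = 1343.0
2. 1.0(1343) + 0.6(89) + 0.6(524) + 0.6(275) + 0.6(1086) = 1343.0 + 53.4 + 314.4 + 165.0 + 651.6 = 2527.4
3. 0.7(1343) - 1.0(524) = 940.1 - 524.0 = 416.1
4. 1.0(1343) + 0.7(1086) + 0.7(89) = 1343.0 + 760.2 + 62.3 = 2165.5
5. 0.7(1343) - 1.0(1086) = 940.1 - 1086.0 = -145.9
6. 1.0(1343) + 1.0(89) + 0.6(1047) = 1343.0 + 89.0 + 628.2 = 2060.2
7. 1.0(1343) + 1.0(275) + 0.75(1086) = 1343.0 + 275.0 + 814.5 = 2432.5
The largest value is 2527.4 plf from combination 2.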